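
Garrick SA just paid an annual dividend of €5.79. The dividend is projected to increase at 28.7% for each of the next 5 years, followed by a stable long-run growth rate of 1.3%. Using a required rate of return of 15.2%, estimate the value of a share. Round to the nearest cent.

Two-stage DDM. Project D₁…D_5 at 0.287, terminal growth 0.013, discount at r = 0.152.
D_1 = 7.4517
D_2 = 9.5904
D_3 = 12.3428
D_4 = 15.8852
D_5 = 20.4443
Terminal value at t=5: TV = D_6/(r−g) = 20.7100/(0.152−0.013) = 148.9930
P₀ = 7.4517/(1+0.152)^1 + 9.5904/(1+0.152)^2 + 12.3428/(1+0.152)^3 + 15.8852/(1+0.152)^4 + 20.4443/(1+0.152)^5 + 148.9930/(1+0.152)^5 = 114.2995

€114.30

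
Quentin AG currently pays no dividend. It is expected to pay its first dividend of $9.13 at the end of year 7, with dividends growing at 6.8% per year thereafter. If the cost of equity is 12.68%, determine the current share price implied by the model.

$75.86

Deferred-dividend DDM. At t=6 the remaining stream is a growing perpetuity with first payment D_7 = 9.13.
V_6 = D_7/(r−g) = 9.13/(0.1268−0.068) = 155.2721
P₀ = V_6/(1+r)^6 = 155.2721/(1+0.1268)^6 = 75.8599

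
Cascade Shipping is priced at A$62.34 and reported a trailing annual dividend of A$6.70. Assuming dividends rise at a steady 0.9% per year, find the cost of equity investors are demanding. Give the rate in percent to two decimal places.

11.74%

Rearranging the constant-growth DDM: r = D₁/P₀ + g.
D₁ = 6.70 × (1 + 0.009) = 6.7603.
r = 6.7603 / 62.34 + 0.009 = 0.10844 + 0.009 = 0.11744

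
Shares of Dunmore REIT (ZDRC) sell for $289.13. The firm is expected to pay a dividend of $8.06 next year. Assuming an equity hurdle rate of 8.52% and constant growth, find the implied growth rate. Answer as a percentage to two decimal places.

5.73%

From P₀ = D₁/(r − g), the implied growth is g = r − D₁/P₀.
g = 0.0852 − 8.06/289.13 = 0.0852 − 0.02788 = 0.05732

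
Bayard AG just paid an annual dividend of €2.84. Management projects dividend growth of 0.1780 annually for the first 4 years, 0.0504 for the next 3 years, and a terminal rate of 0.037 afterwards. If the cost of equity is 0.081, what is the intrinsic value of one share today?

€112.09

Three-stage DDM. Project D₁…D_7; terminal Gordon value at t=7 with g = 0.037; discount at r = 0.081.
D_1 = 3.3455
D_2 = 3.9410
D_3 = 4.6425
D_4 = 5.4689
D_5 = 5.7445
D_6 = 6.0341
D_7 = 6.3382
TV_7 = 6.5727/(0.081−0.037) = 149.3791
P₀ = Σ Dₜ/(1+r)ᵗ + TV_7/(1+r)^7 = 112.0933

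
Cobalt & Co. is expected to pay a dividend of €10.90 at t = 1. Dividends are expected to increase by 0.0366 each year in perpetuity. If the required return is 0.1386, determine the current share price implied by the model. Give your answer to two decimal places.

€106.86

Gordon growth model: P₀ = D₁/(r − g), with D₁ = 10.90 given directly.
P₀ = 10.9000 / (0.1386 − 0.0366) = 10.9000 / 0.102 = 106.8627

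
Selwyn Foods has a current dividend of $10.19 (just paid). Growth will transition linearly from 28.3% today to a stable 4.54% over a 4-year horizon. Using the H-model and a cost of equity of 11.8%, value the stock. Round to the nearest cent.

H-model: P₀ = D₀[(1+g_L) + H(g_S−g_L)]/(r−g_L), with H = 4/2 = 2.
P₀ = 10.19 × [(1+0.0454) + 2×(0.283−0.0454)] / (0.118−0.0454)
   = 10.19 × 1.5206 / 0.0726 = 213.4286

$213.43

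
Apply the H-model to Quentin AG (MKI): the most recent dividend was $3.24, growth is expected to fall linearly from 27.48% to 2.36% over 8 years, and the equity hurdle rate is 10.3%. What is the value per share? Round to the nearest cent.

H-model: P₀ = D₀[(1+g_L) + H(g_S−g_L)]/(r−g_L), with H = 8/2 = 4.
P₀ = 3.24 × [(1+0.0236) + 4×(0.2748−0.0236)] / (0.103−0.0236)
   = 3.24 × 2.0284 / 0.0794 = 82.7710

$82.77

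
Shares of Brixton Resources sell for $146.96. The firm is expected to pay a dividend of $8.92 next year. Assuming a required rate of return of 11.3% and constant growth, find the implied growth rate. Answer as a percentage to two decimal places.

5.23%

From P₀ = D₁/(r − g), the implied growth is g = r − D₁/P₀.
g = 0.113 − 8.92/146.96 = 0.113 − 0.06070 = 0.05230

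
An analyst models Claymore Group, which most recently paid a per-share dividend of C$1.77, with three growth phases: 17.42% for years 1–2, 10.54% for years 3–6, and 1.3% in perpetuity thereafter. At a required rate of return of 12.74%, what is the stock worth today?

C$26.79

Three-stage DDM. Project D₁…D_6; terminal Gordon value at t=6 with g = 0.013; discount at r = 0.1274.
D_1 = 2.0783
D_2 = 2.4404
D_3 = 2.6976
D_4 = 2.9819
D_5 = 3.2962
D_6 = 3.6436
TV_6 = 3.6910/(0.1274−0.013) = 32.2640
P₀ = Σ Dₜ/(1+r)ᵗ + TV_6/(1+r)^6 = 26.7887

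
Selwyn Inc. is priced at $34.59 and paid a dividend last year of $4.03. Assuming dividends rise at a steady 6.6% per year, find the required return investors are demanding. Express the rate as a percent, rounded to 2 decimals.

Rearranging the constant-growth DDM: r = D₁/P₀ + g.
D₁ = 4.03 × (1 + 0.066) = 4.2960.
r = 4.2960 / 34.59 + 0.066 = 0.12420 + 0.066 = 0.19020

19.02%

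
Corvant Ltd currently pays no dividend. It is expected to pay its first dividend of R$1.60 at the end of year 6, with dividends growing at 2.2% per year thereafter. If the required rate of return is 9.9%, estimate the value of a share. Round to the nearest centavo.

R$12.96

Deferred-dividend DDM. At t=5 the remaining stream is a growing perpetuity with first payment D_6 = 1.60.
V_5 = D_6/(r−g) = 1.60/(0.099−0.022) = 20.7792
P₀ = V_5/(1+r)^5 = 20.7792/(1+0.099)^5 = 12.9611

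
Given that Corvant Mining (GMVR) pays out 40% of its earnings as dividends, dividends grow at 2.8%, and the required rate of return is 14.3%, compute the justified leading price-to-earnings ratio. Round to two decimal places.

Justified leading P/E = b/(r−g) = 0.40/(0.143−0.028) = 3.4783

3.48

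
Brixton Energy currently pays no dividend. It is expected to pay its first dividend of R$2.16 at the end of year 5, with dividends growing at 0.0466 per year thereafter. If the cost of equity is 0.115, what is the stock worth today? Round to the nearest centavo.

Deferred-dividend DDM. At t=4 the remaining stream is a growing perpetuity with first payment D_5 = 2.16.
V_4 = D_5/(r−g) = 2.16/(0.115−0.0466) = 31.5789
P₀ = V_4/(1+r)^4 = 31.5789/(1+0.115)^4 = 20.4314

R$20.43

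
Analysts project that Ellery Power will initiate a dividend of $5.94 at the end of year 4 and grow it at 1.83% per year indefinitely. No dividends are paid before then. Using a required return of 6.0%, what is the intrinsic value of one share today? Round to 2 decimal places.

Deferred-dividend DDM. At t=3 the remaining stream is a growing perpetuity with first payment D_4 = 5.94.
V_3 = D_4/(r−g) = 5.94/(0.06−0.0183) = 142.4460
P₀ = V_3/(1+r)^3 = 142.4460/(1+0.06)^3 = 119.6004

$119.60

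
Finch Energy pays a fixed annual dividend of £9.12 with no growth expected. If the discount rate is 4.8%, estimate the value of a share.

£190.00

Zero-growth DDM (perpetuity): P₀ = D/r = 9.12 / 0.048 = 190.0000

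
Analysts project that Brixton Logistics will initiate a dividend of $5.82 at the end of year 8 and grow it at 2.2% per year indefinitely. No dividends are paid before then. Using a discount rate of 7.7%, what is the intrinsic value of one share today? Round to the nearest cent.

$62.96

Deferred-dividend DDM. At t=7 the remaining stream is a growing perpetuity with first payment D_8 = 5.82.
V_7 = D_8/(r−g) = 5.82/(0.077−0.022) = 105.8182
P₀ = V_7/(1+r)^7 = 105.8182/(1+0.077)^7 = 62.9579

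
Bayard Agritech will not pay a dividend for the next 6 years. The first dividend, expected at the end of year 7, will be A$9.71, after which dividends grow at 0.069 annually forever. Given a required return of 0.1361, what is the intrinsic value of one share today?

Deferred-dividend DDM. At t=6 the remaining stream is a growing perpetuity with first payment D_7 = 9.71.
V_6 = D_7/(r−g) = 9.71/(0.1361−0.069) = 144.7094
P₀ = V_6/(1+r)^6 = 144.7094/(1+0.1361)^6 = 67.2973

A$67.30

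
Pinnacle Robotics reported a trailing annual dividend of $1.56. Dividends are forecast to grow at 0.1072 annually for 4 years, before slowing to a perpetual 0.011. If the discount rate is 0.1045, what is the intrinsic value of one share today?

$23.31

Two-stage DDM. Project D₁…D_4 at 0.1072, terminal growth 0.011, discount at r = 0.1045.
D_1 = 1.7272
D_2 = 1.9124
D_3 = 2.1174
D_4 = 2.3444
Terminal value at t=4: TV = D_5/(r−g) = 2.3702/(0.1045−0.011) = 25.3494
P₀ = 1.7272/(1+0.1045)^1 + 1.9124/(1+0.1045)^2 + 2.1174/(1+0.1045)^3 + 2.3444/(1+0.1045)^4 + 25.3494/(1+0.1045)^4 = 23.3118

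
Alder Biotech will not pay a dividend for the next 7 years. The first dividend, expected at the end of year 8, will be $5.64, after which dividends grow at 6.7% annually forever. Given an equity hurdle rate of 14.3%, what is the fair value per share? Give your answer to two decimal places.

$29.12

Deferred-dividend DDM. At t=7 the remaining stream is a growing perpetuity with first payment D_8 = 5.64.
V_7 = D_8/(r−g) = 5.64/(0.143−0.067) = 74.2105
P₀ = V_7/(1+r)^7 = 74.2105/(1+0.143)^7 = 29.1167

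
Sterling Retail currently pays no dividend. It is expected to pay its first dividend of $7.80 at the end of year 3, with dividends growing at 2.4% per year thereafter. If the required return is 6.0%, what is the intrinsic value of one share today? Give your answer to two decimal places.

$192.83

Deferred-dividend DDM. At t=2 the remaining stream is a growing perpetuity with first payment D_3 = 7.80.
V_2 = D_3/(r−g) = 7.80/(0.06−0.024) = 216.6667
P₀ = V_2/(1+r)^2 = 216.6667/(1+0.06)^2 = 192.8326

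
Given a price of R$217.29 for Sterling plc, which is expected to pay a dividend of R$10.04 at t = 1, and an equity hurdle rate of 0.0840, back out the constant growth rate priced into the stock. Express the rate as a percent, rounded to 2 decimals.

3.78%

From P₀ = D₁/(r − g), the implied growth is g = r − D₁/P₀.
g = 0.084 − 10.04/217.29 = 0.084 − 0.04621 = 0.03779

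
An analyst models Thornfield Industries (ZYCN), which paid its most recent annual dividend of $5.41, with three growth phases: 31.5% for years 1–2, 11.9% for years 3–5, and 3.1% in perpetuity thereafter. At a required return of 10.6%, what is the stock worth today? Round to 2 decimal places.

$146.45

Three-stage DDM. Project D₁…D_5; terminal Gordon value at t=5 with g = 0.031; discount at r = 0.106.
D_1 = 7.1141
D_2 = 9.3551
D_3 = 10.4684
D_4 = 11.7141
D_5 = 13.1081
TV_5 = 13.5144/(0.106−0.031) = 180.1924
P₀ = Σ Dₜ/(1+r)ᵗ + TV_5/(1+r)^5 = 146.4504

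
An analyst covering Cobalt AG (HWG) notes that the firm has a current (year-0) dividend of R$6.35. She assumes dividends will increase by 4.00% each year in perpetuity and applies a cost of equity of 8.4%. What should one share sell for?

Gordon growth model: P₀ = D₁/(r − g). D₁ = 6.35 × (1 + 0.04) = 6.6040.
P₀ = 6.6040 / (0.084 − 0.04) = 6.6040 / 0.044 = 150.0909

R$150.09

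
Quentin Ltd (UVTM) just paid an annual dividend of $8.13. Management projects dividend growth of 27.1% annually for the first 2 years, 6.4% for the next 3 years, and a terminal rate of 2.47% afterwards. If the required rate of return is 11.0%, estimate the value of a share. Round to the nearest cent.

$162.15

Three-stage DDM. Project D₁…D_5; terminal Gordon value at t=5 with g = 0.0247; discount at r = 0.11.
D_1 = 10.3332
D_2 = 13.1335
D_3 = 13.9741
D_4 = 14.8684
D_5 = 15.8200
TV_5 = 16.2108/(0.11−0.0247) = 190.0440
P₀ = Σ Dₜ/(1+r)ᵗ + TV_5/(1+r)^5 = 162.1510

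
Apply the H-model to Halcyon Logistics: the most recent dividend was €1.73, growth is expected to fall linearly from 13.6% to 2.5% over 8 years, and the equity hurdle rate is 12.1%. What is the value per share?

H-model: P₀ = D₀[(1+g_L) + H(g_S−g_L)]/(r−g_L), with H = 8/2 = 4.
P₀ = 1.73 × [(1+0.025) + 4×(0.136−0.025)] / (0.121−0.025)
   = 1.73 × 1.4690 / 0.096 = 26.4726

€26.47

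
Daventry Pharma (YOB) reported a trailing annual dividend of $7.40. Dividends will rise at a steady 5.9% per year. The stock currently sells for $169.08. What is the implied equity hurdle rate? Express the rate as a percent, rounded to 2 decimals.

10.53%

Rearranging the constant-growth DDM: r = D₁/P₀ + g.
D₁ = 7.40 × (1 + 0.059) = 7.8366.
r = 7.8366 / 169.08 + 0.059 = 0.04635 + 0.059 = 0.10535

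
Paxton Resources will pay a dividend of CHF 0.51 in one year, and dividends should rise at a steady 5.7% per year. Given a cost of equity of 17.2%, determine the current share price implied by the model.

Gordon growth model: P₀ = D₁/(r − g), with D₁ = 0.51 given directly.
P₀ = 0.5100 / (0.172 − 0.057) = 0.5100 / 0.115 = 4.4348

CHF 4.43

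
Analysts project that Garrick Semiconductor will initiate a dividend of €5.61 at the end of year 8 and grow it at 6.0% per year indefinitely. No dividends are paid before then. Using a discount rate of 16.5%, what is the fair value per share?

€18.34

Deferred-dividend DDM. At t=7 the remaining stream is a growing perpetuity with first payment D_8 = 5.61.
V_7 = D_8/(r−g) = 5.61/(0.165−0.06) = 53.4286
P₀ = V_7/(1+r)^7 = 53.4286/(1+0.165)^7 = 18.3439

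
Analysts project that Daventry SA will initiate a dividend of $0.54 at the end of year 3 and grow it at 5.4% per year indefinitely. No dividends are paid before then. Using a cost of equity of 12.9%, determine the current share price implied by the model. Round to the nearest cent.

$5.65

Deferred-dividend DDM. At t=2 the remaining stream is a growing perpetuity with first payment D_3 = 0.54.
V_2 = D_3/(r−g) = 0.54/(0.129−0.054) = 7.2000
P₀ = V_2/(1+r)^2 = 7.2000/(1+0.129)^2 = 5.6486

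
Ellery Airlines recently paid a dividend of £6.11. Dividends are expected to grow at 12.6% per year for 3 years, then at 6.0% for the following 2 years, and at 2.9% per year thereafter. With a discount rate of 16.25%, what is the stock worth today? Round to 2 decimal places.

£62.46

Three-stage DDM. Project D₁…D_5; terminal Gordon value at t=5 with g = 0.029; discount at r = 0.1625.
D_1 = 6.8799
D_2 = 7.7467
D_3 = 8.7228
D_4 = 9.2462
D_5 = 9.8009
TV_5 = 10.0852/(0.1625−0.029) = 75.5444
P₀ = Σ Dₜ/(1+r)ᵗ + TV_5/(1+r)^5 = 62.4646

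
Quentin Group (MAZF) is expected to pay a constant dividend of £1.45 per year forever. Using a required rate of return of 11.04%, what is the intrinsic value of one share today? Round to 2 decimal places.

£13.13

Zero-growth DDM (perpetuity): P₀ = D/r = 1.45 / 0.1104 = 13.1341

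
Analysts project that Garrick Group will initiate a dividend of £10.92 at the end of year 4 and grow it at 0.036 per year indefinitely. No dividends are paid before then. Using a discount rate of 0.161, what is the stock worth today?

£55.82

Deferred-dividend DDM. At t=3 the remaining stream is a growing perpetuity with first payment D_4 = 10.92.
V_3 = D_4/(r−g) = 10.92/(0.161−0.036) = 87.3600
P₀ = V_3/(1+r)^3 = 87.3600/(1+0.161)^3 = 55.8234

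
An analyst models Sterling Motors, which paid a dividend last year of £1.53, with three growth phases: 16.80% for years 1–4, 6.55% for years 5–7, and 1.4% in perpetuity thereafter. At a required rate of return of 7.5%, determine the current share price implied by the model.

Three-stage DDM. Project D₁…D_7; terminal Gordon value at t=7 with g = 0.014; discount at r = 0.075.
D_1 = 1.7870
D_2 = 2.0873
D_3 = 2.4379
D_4 = 2.8475
D_5 = 3.0340
D_6 = 3.2327
D_7 = 3.4445
TV_7 = 3.4927/(0.075−0.014) = 57.2574
P₀ = Σ Dₜ/(1+r)ᵗ + TV_7/(1+r)^7 = 48.3596

£48.36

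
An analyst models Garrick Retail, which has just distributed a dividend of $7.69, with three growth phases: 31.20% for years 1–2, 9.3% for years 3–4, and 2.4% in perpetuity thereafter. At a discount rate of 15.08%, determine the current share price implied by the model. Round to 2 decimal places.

$110.09

Three-stage DDM. Project D₁…D_4; terminal Gordon value at t=4 with g = 0.024; discount at r = 0.1508.
D_1 = 10.0893
D_2 = 13.2371
D_3 = 14.4682
D_4 = 15.8137
TV_4 = 16.1933/(0.1508−0.024) = 127.7071
P₀ = Σ Dₜ/(1+r)ᵗ + TV_4/(1+r)^4 = 110.0863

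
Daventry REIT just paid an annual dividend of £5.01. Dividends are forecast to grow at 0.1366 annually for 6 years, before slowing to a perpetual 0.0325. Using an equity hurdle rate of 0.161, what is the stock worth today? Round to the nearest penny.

£63.36

Two-stage DDM. Project D₁…D_6 at 0.1366, terminal growth 0.0325, discount at r = 0.161.
D_1 = 5.6944
D_2 = 6.4722
D_3 = 7.3563
D_4 = 8.3612
D_5 = 9.5033
D_6 = 10.8015
Terminal value at t=6: TV = D_7/(r−g) = 11.1525/(0.161−0.0325) = 86.7902
P₀ = 5.6944/(1+0.161)^1 + 6.4722/(1+0.161)^2 + 7.3563/(1+0.161)^3 + 8.3612/(1+0.161)^4 + 9.5033/(1+0.161)^5 + 10.8015/(1+0.161)^6 + 86.7902/(1+0.161)^6 = 63.3634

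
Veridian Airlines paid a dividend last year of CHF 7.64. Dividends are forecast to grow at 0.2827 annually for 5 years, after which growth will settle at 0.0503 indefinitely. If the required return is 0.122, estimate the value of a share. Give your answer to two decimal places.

Two-stage DDM. Project D₁…D_5 at 0.2827, terminal growth 0.0503, discount at r = 0.122.
D_1 = 9.7998
D_2 = 12.5702
D_3 = 16.1238
D_4 = 20.6821
D_5 = 26.5289
Terminal value at t=5: TV = D_6/(r−g) = 27.8633/(0.122−0.0503) = 388.6092
P₀ = 9.7998/(1+0.122)^1 + 12.5702/(1+0.122)^2 + 16.1238/(1+0.122)^3 + 20.6821/(1+0.122)^4 + 26.5289/(1+0.122)^5 + 388.6092/(1+0.122)^5 = 276.6537

CHF 276.65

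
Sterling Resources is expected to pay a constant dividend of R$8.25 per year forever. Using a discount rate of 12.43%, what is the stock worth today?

R$66.37

Zero-growth DDM (perpetuity): P₀ = D/r = 8.25 / 0.1243 = 66.3717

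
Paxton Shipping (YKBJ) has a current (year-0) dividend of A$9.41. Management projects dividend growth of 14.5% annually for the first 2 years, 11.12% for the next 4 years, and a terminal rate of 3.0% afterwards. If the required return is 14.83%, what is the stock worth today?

A$124.67

Three-stage DDM. Project D₁…D_6; terminal Gordon value at t=6 with g = 0.03; discount at r = 0.1483.
D_1 = 10.7744
D_2 = 12.3367
D_3 = 13.7086
D_4 = 15.2330
D_5 = 16.9269
D_6 = 18.8092
TV_6 = 19.3734/(0.1483−0.03) = 163.7653
P₀ = Σ Dₜ/(1+r)ᵗ + TV_6/(1+r)^6 = 124.6677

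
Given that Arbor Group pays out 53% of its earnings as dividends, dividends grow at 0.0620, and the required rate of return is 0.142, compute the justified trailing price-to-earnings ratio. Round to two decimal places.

7.04

Justified trailing P/E = b(1+g)/(r−g) = 0.53×(1+0.062)/(0.142−0.062) = 7.0358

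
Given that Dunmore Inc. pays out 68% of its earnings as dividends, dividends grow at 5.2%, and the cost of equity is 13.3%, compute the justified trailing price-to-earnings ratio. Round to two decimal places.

Justified trailing P/E = b(1+g)/(r−g) = 0.68×(1+0.052)/(0.133−0.052) = 8.8316

8.83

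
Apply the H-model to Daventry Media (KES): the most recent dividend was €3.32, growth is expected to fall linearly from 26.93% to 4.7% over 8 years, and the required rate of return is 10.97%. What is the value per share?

€102.52

H-model: P₀ = D₀[(1+g_L) + H(g_S−g_L)]/(r−g_L), with H = 8/2 = 4.
P₀ = 3.32 × [(1+0.047) + 4×(0.2693−0.047)] / (0.1097−0.047)
   = 3.32 × 1.9362 / 0.0627 = 102.5229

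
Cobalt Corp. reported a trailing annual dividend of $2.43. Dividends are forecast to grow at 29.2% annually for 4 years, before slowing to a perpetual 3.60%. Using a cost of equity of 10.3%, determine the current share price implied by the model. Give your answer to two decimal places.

Two-stage DDM. Project D₁…D_4 at 0.292, terminal growth 0.036, discount at r = 0.103.
D_1 = 3.1396
D_2 = 4.0563
D_3 = 5.2408
D_4 = 6.7711
Terminal value at t=4: TV = D_5/(r−g) = 7.0148/(0.103−0.036) = 104.6987
P₀ = 3.1396/(1+0.103)^1 + 4.0563/(1+0.103)^2 + 5.2408/(1+0.103)^3 + 6.7711/(1+0.103)^4 + 104.6987/(1+0.103)^4 = 85.3963

$85.40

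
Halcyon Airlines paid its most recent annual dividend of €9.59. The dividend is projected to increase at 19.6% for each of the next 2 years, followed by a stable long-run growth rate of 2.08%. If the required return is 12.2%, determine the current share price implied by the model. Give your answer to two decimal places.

€131.03

Two-stage DDM. Project D₁…D_2 at 0.196, terminal growth 0.0208, discount at r = 0.122.
D_1 = 11.4696
D_2 = 13.7177
Terminal value at t=2: TV = D_3/(r−g) = 14.0030/(0.122−0.0208) = 138.3697
P₀ = 11.4696/(1+0.122)^1 + 13.7177/(1+0.122)^2 + 138.3697/(1+0.122)^2 = 131.0338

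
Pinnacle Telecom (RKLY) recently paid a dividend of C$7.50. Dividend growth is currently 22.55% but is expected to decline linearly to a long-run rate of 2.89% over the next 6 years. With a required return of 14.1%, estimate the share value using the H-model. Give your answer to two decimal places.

C$108.30

H-model: P₀ = D₀[(1+g_L) + H(g_S−g_L)]/(r−g_L), with H = 6/2 = 3.
P₀ = 7.50 × [(1+0.0289) + 3×(0.2255−0.0289)] / (0.141−0.0289)
   = 7.50 × 1.6187 / 0.1121 = 108.2984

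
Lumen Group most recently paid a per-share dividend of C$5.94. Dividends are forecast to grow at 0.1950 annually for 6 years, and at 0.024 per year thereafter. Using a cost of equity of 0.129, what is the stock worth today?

Two-stage DDM. Project D₁…D_6 at 0.195, terminal growth 0.024, discount at r = 0.129.
D_1 = 7.0983
D_2 = 8.4825
D_3 = 10.1365
D_4 = 12.1132
D_5 = 14.4752
D_6 = 17.2979
Terminal value at t=6: TV = D_7/(r−g) = 17.7131/(0.129−0.024) = 168.6959
P₀ = 7.0983/(1+0.129)^1 + 8.4825/(1+0.129)^2 + 10.1365/(1+0.129)^3 + 12.1132/(1+0.129)^4 + 14.4752/(1+0.129)^5 + 17.2979/(1+0.129)^6 + 168.6959/(1+0.129)^6 = 125.1450

C$125.14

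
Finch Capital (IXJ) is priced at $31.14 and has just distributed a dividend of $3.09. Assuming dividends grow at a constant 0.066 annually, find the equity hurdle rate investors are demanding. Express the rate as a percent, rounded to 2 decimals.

17.18%

Rearranging the constant-growth DDM: r = D₁/P₀ + g.
D₁ = 3.09 × (1 + 0.066) = 3.2939.
r = 3.2939 / 31.14 + 0.066 = 0.10578 + 0.066 = 0.17178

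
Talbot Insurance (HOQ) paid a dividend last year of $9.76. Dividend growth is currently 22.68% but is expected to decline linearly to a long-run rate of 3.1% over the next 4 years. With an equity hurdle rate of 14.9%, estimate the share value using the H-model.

$117.67

H-model: P₀ = D₀[(1+g_L) + H(g_S−g_L)]/(r−g_L), with H = 4/2 = 2.
P₀ = 9.76 × [(1+0.031) + 2×(0.2268−0.031)] / (0.149−0.031)
   = 9.76 × 1.4226 / 0.118 = 117.6659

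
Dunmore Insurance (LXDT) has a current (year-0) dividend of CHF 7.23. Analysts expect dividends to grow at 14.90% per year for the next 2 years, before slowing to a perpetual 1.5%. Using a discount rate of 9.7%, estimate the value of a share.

Two-stage DDM. Project D₁…D_2 at 0.149, terminal growth 0.015, discount at r = 0.097.
D_1 = 8.3073
D_2 = 9.5451
Terminal value at t=2: TV = D_3/(r−g) = 9.6882/(0.097−0.015) = 118.1491
P₀ = 8.3073/(1+0.097)^1 + 9.5451/(1+0.097)^2 + 118.1491/(1+0.097)^2 = 113.6831

CHF 113.68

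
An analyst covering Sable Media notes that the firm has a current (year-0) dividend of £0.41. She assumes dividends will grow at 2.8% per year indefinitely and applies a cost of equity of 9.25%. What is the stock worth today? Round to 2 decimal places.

Gordon growth model: P₀ = D₁/(r − g). D₁ = 0.41 × (1 + 0.028) = 0.4215.
P₀ = 0.4215 / (0.0925 − 0.028) = 0.4215 / 0.0645 = 6.5346

£6.53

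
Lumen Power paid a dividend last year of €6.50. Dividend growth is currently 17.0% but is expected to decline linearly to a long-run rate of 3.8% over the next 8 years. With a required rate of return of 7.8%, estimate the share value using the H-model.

H-model: P₀ = D₀[(1+g_L) + H(g_S−g_L)]/(r−g_L), with H = 8/2 = 4.
P₀ = 6.50 × [(1+0.038) + 4×(0.17−0.038)] / (0.078−0.038)
   = 6.50 × 1.5660 / 0.04 = 254.4750

€254.47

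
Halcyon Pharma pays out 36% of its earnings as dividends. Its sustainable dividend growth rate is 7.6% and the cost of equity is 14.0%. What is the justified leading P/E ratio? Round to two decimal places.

Justified leading P/E = b/(r−g) = 0.36/(0.14−0.076) = 5.6250

5.62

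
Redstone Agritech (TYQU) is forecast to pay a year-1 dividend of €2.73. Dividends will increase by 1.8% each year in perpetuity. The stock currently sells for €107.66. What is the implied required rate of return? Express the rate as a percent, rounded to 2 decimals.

4.34%

Rearranging the constant-growth DDM: r = D₁/P₀ + g.
r = 2.7300 / 107.66 + 0.018 = 0.02536 + 0.018 = 0.04336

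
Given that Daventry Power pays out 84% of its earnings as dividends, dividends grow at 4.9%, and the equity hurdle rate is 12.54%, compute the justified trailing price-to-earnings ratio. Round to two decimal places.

Justified trailing P/E = b(1+g)/(r−g) = 0.84×(1+0.049)/(0.1254−0.049) = 11.5335

11.53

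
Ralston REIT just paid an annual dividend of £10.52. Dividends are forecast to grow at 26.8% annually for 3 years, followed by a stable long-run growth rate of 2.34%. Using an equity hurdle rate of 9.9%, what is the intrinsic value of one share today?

Two-stage DDM. Project D₁…D_3 at 0.268, terminal growth 0.0234, discount at r = 0.099.
D_1 = 13.3394
D_2 = 16.9143
D_3 = 21.4473
Terminal value at t=3: TV = D_4/(r−g) = 21.9492/(0.099−0.0234) = 290.3335
P₀ = 13.3394/(1+0.099)^1 + 16.9143/(1+0.099)^2 + 21.4473/(1+0.099)^3 + 290.3335/(1+0.099)^3 = 261.0275

£261.03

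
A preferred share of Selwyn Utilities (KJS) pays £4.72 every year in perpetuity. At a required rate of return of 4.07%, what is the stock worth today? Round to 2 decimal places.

Zero-growth DDM (perpetuity): P₀ = D/r = 4.72 / 0.0407 = 115.9705

£115.97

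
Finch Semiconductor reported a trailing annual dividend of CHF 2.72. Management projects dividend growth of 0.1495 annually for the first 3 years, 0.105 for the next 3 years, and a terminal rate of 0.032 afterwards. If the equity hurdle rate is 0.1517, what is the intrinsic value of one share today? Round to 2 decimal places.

Three-stage DDM. Project D₁…D_6; terminal Gordon value at t=6 with g = 0.032; discount at r = 0.1517.
D_1 = 3.1266
D_2 = 3.5941
D_3 = 4.1314
D_4 = 4.5652
D_5 = 5.0445
D_6 = 5.5742
TV_6 = 5.7526/(0.1517−0.032) = 48.0583
P₀ = Σ Dₜ/(1+r)ᵗ + TV_6/(1+r)^6 = 36.1954

CHF 36.20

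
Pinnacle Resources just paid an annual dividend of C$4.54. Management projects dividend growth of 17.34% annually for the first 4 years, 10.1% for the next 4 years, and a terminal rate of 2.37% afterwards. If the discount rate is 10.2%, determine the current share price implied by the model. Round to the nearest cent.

Three-stage DDM. Project D₁…D_8; terminal Gordon value at t=8 with g = 0.0237; discount at r = 0.102.
D_1 = 5.3272
D_2 = 6.2510
D_3 = 7.3349
D_4 = 8.6068
D_5 = 9.4761
D_6 = 10.4331
D_7 = 11.4869
D_8 = 12.6471
TV_8 = 12.9468/(0.102−0.0237) = 165.3486
P₀ = Σ Dₜ/(1+r)ᵗ + TV_8/(1+r)^8 = 120.6128

C$120.61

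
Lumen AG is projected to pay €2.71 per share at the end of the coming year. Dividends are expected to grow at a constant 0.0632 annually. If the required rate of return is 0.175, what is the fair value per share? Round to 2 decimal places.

€24.24

Gordon growth model: P₀ = D₁/(r − g), with D₁ = 2.71 given directly.
P₀ = 2.7100 / (0.175 − 0.0632) = 2.7100 / 0.1118 = 24.2397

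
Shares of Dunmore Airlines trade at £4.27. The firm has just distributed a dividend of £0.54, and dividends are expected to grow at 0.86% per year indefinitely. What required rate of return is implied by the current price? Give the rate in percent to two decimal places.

13.62%

Rearranging the constant-growth DDM: r = D₁/P₀ + g.
D₁ = 0.54 × (1 + 0.0086) = 0.5446.
r = 0.5446 / 4.27 + 0.0086 = 0.12755 + 0.0086 = 0.13615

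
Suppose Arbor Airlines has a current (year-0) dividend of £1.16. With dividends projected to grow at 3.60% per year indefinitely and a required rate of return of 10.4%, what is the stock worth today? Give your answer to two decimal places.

£17.67

Gordon growth model: P₀ = D₁/(r − g). D₁ = 1.16 × (1 + 0.036) = 1.2018.
P₀ = 1.2018 / (0.104 − 0.036) = 1.2018 / 0.068 = 17.6729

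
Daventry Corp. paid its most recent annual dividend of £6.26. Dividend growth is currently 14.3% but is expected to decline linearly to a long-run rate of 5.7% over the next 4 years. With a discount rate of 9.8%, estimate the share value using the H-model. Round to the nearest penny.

£187.65

H-model: P₀ = D₀[(1+g_L) + H(g_S−g_L)]/(r−g_L), with H = 4/2 = 2.
P₀ = 6.26 × [(1+0.057) + 2×(0.143−0.057)] / (0.098−0.057)
   = 6.26 × 1.2290 / 0.041 = 187.6473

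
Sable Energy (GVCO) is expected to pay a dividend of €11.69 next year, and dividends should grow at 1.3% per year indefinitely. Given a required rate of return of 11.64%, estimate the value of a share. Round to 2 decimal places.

Gordon growth model: P₀ = D₁/(r − g), with D₁ = 11.69 given directly.
P₀ = 11.6900 / (0.1164 − 0.013) = 11.6900 / 0.1034 = 113.0561

€113.06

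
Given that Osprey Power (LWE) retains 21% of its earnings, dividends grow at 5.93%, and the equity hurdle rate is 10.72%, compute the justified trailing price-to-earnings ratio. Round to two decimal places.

17.47

Payout ratio b = 1 − 0.21 = 0.79.
Justified trailing P/E = b(1+g)/(r−g) = 0.79×(1+0.0593)/(0.1072−0.0593) = 17.4707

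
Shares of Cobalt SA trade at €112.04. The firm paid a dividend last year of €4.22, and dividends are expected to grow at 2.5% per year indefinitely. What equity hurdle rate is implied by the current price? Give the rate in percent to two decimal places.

6.36%

Rearranging the constant-growth DDM: r = D₁/P₀ + g.
D₁ = 4.22 × (1 + 0.025) = 4.3255.
r = 4.3255 / 112.04 + 0.025 = 0.03861 + 0.025 = 0.06361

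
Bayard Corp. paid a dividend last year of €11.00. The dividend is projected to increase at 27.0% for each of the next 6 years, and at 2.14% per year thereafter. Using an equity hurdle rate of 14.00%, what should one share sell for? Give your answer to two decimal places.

€279.05

Two-stage DDM. Project D₁…D_6 at 0.27, terminal growth 0.0214, discount at r = 0.14.
D_1 = 13.9700
D_2 = 17.7419
D_3 = 22.5322
D_4 = 28.6159
D_5 = 36.3422
D_6 = 46.1546
Terminal value at t=6: TV = D_7/(r−g) = 47.1423/(0.14−0.0214) = 397.4900
P₀ = 13.9700/(1+0.14)^1 + 17.7419/(1+0.14)^2 + 22.5322/(1+0.14)^3 + 28.6159/(1+0.14)^4 + 36.3422/(1+0.14)^5 + 46.1546/(1+0.14)^6 + 397.4900/(1+0.14)^6 = 279.0512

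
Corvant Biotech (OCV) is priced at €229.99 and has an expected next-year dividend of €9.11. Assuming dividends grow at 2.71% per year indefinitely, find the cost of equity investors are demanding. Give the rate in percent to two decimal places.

6.67%

Rearranging the constant-growth DDM: r = D₁/P₀ + g.
r = 9.1100 / 229.99 + 0.0271 = 0.03961 + 0.0271 = 0.06671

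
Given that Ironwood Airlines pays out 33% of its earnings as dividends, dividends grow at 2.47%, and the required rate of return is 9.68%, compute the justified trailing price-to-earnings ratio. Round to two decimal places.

Justified trailing P/E = b(1+g)/(r−g) = 0.33×(1+0.0247)/(0.0968−0.0247) = 4.6900

4.69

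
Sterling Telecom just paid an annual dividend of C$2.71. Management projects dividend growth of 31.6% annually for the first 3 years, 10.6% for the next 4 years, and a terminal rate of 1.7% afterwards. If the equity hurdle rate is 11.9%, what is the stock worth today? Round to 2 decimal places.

C$70.41

Three-stage DDM. Project D₁…D_7; terminal Gordon value at t=7 with g = 0.017; discount at r = 0.119.
D_1 = 3.5664
D_2 = 4.6933
D_3 = 6.1764
D_4 = 6.8311
D_5 = 7.5552
D_6 = 8.3561
D_7 = 9.2418
TV_7 = 9.3989/(0.119−0.017) = 92.1464
P₀ = Σ Dₜ/(1+r)ᵗ + TV_7/(1+r)^7 = 70.4131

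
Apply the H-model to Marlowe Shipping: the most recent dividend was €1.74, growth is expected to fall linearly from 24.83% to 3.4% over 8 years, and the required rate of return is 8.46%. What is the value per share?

H-model: P₀ = D₀[(1+g_L) + H(g_S−g_L)]/(r−g_L), with H = 8/2 = 4.
P₀ = 1.74 × [(1+0.034) + 4×(0.2483−0.034)] / (0.0846−0.034)
   = 1.74 × 1.8912 / 0.0506 = 65.0334

€65.03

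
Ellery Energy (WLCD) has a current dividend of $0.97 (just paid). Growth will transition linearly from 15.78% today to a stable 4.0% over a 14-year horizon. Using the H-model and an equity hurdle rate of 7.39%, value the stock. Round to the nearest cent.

H-model: P₀ = D₀[(1+g_L) + H(g_S−g_L)]/(r−g_L), with H = 14/2 = 7.
P₀ = 0.97 × [(1+0.04) + 7×(0.1578−0.04)] / (0.0739−0.04)
   = 0.97 × 1.8646 / 0.0339 = 53.3529

$53.35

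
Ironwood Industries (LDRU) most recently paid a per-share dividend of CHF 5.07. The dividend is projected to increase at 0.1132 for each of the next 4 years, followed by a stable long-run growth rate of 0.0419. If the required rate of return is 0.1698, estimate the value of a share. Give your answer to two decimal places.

CHF 51.81

Two-stage DDM. Project D₁…D_4 at 0.1132, terminal growth 0.0419, discount at r = 0.1698.
D_1 = 5.6439
D_2 = 6.2828
D_3 = 6.9940
D_4 = 7.7858
Terminal value at t=4: TV = D_5/(r−g) = 8.1120/(0.1698−0.0419) = 63.4244
P₀ = 5.6439/(1+0.1698)^1 + 6.2828/(1+0.1698)^2 + 6.9940/(1+0.1698)^3 + 7.7858/(1+0.1698)^4 + 63.4244/(1+0.1698)^4 = 51.8123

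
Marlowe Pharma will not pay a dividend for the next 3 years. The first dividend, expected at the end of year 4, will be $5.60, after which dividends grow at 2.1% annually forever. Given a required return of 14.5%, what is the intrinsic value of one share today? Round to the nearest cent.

$30.08

Deferred-dividend DDM. At t=3 the remaining stream is a growing perpetuity with first payment D_4 = 5.60.
V_3 = D_4/(r−g) = 5.60/(0.145−0.021) = 45.1613
P₀ = V_3/(1+r)^3 = 45.1613/(1+0.145)^3 = 30.0850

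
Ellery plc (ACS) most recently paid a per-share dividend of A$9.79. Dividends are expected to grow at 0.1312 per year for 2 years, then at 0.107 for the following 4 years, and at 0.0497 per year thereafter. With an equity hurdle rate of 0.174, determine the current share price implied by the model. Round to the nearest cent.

Three-stage DDM. Project D₁…D_6; terminal Gordon value at t=6 with g = 0.0497; discount at r = 0.174.
D_1 = 11.0744
D_2 = 12.5274
D_3 = 13.8678
D_4 = 15.3517
D_5 = 16.9943
D_6 = 18.8127
TV_6 = 19.7477/(0.174−0.0497) = 158.8715
P₀ = Σ Dₜ/(1+r)ᵗ + TV_6/(1+r)^6 = 110.6584

A$110.66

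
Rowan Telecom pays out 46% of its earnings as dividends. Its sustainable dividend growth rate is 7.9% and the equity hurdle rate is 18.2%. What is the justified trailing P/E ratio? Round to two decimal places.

4.82

Justified trailing P/E = b(1+g)/(r−g) = 0.46×(1+0.079)/(0.182−0.079) = 4.8188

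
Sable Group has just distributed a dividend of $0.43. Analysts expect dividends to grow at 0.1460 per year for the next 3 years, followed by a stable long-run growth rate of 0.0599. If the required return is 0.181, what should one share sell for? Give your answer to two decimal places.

$4.65

Two-stage DDM. Project D₁…D_3 at 0.146, terminal growth 0.0599, discount at r = 0.181.
D_1 = 0.4928
D_2 = 0.5647
D_3 = 0.6472
Terminal value at t=3: TV = D_4/(r−g) = 0.6859/(0.181−0.0599) = 5.6643
P₀ = 0.4928/(1+0.181)^1 + 0.5647/(1+0.181)^2 + 0.6472/(1+0.181)^3 + 5.6643/(1+0.181)^3 = 4.6537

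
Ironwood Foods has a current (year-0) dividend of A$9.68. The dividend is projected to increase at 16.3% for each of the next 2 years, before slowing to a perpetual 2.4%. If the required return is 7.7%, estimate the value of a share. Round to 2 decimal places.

Two-stage DDM. Project D₁…D_2 at 0.163, terminal growth 0.024, discount at r = 0.077.
D_1 = 11.2578
D_2 = 13.0929
Terminal value at t=2: TV = D_3/(r−g) = 13.4071/(0.077−0.024) = 252.9641
P₀ = 11.2578/(1+0.077)^1 + 13.0929/(1+0.077)^2 + 252.9641/(1+0.077)^2 = 239.8264

A$239.83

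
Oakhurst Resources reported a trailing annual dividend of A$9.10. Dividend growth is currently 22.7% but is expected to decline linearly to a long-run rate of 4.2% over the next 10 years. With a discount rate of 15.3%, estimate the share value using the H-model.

A$161.26

H-model: P₀ = D₀[(1+g_L) + H(g_S−g_L)]/(r−g_L), with H = 10/2 = 5.
P₀ = 9.10 × [(1+0.042) + 5×(0.227−0.042)] / (0.153−0.042)
   = 9.10 × 1.9670 / 0.111 = 161.2586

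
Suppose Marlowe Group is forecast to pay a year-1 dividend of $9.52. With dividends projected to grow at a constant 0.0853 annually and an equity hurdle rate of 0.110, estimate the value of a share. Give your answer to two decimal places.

$385.43

Gordon growth model: P₀ = D₁/(r − g), with D₁ = 9.52 given directly.
P₀ = 9.5200 / (0.11 − 0.0853) = 9.5200 / 0.0247 = 385.4251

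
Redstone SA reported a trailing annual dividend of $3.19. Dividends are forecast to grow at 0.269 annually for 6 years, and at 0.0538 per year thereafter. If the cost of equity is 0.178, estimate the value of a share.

$67.33

Two-stage DDM. Project D₁…D_6 at 0.269, terminal growth 0.0538, discount at r = 0.178.
D_1 = 4.0481
D_2 = 5.1371
D_3 = 6.5189
D_4 = 8.2725
D_5 = 10.4978
D_6 = 13.3217
Terminal value at t=6: TV = D_7/(r−g) = 14.0384/(0.178−0.0538) = 113.0309
P₀ = 4.0481/(1+0.178)^1 + 5.1371/(1+0.178)^2 + 6.5189/(1+0.178)^3 + 8.2725/(1+0.178)^4 + 10.4978/(1+0.178)^5 + 13.3217/(1+0.178)^6 + 113.0309/(1+0.178)^6 = 67.3337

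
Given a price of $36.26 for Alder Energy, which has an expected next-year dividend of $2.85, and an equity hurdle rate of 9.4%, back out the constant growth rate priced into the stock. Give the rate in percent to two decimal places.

From P₀ = D₁/(r − g), the implied growth is g = r − D₁/P₀.
g = 0.094 − 2.85/36.26 = 0.094 − 0.07860 = 0.01540

1.54%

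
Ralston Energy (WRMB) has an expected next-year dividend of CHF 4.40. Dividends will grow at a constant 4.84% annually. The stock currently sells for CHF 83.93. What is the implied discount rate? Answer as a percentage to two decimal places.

10.08%

Rearranging the constant-growth DDM: r = D₁/P₀ + g.
r = 4.4000 / 83.93 + 0.0484 = 0.05242 + 0.0484 = 0.10082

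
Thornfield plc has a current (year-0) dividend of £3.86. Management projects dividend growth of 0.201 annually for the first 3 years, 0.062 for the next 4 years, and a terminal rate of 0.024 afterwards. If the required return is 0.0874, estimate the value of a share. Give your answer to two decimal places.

£110.21

Three-stage DDM. Project D₁…D_7; terminal Gordon value at t=7 with g = 0.024; discount at r = 0.0874.
D_1 = 4.6359
D_2 = 5.5677
D_3 = 6.6868
D_4 = 7.1013
D_5 = 7.5416
D_6 = 8.0092
D_7 = 8.5058
TV_7 = 8.7099/(0.0874−0.024) = 137.3805
P₀ = Σ Dₜ/(1+r)ᵗ + TV_7/(1+r)^7 = 110.2066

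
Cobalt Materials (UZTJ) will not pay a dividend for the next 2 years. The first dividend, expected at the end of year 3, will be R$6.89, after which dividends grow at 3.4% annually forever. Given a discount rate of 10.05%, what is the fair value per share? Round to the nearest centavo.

Deferred-dividend DDM. At t=2 the remaining stream is a growing perpetuity with first payment D_3 = 6.89.
V_2 = D_3/(r−g) = 6.89/(0.1005−0.034) = 103.6090
P₀ = V_2/(1+r)^2 = 103.6090/(1+0.1005)^2 = 85.5495

R$85.55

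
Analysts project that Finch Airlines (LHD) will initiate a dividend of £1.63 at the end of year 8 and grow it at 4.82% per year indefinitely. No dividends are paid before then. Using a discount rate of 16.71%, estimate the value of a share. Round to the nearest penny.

£4.65

Deferred-dividend DDM. At t=7 the remaining stream is a growing perpetuity with first payment D_8 = 1.63.
V_7 = D_8/(r−g) = 1.63/(0.1671−0.0482) = 13.7090
P₀ = V_7/(1+r)^7 = 13.7090/(1+0.1671)^7 = 4.6478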